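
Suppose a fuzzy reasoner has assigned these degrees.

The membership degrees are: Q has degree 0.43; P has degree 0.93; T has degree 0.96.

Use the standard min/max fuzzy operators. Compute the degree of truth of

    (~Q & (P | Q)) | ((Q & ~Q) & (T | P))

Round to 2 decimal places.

0.57

~Q = 1 − 0.43 = 0.57
P | Q = max(a, b) on (0.93, 0.43) = 0.93
~Q & (P | Q) = min(a, b) on (0.57, 0.93) = 0.57
~Q = 1 − 0.43 = 0.57
Q & ~Q = min(a, b) on (0.43, 0.57) = 0.43
T | P = max(a, b) on (0.96, 0.93) = 0.96
(Q & ~Q) & (T | P) = min(a, b) on (0.43, 0.96) = 0.43
(~Q & (P | Q)) | ((Q & ~Q) & (T | P)) = max(a, b) on (0.57, 0.43) = 0.57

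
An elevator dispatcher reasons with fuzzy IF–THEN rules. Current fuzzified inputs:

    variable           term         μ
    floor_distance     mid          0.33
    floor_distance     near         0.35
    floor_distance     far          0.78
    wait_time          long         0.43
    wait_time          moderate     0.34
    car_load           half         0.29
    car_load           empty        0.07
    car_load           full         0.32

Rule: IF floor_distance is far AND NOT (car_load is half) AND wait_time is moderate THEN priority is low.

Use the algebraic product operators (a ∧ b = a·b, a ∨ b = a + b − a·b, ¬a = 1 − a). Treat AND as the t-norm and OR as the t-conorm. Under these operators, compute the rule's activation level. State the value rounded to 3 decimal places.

0.188

firing strength: far=0.78, ¬half=1−0.29=0.71, moderate=0.34; AND[a·b] → w = 0.1883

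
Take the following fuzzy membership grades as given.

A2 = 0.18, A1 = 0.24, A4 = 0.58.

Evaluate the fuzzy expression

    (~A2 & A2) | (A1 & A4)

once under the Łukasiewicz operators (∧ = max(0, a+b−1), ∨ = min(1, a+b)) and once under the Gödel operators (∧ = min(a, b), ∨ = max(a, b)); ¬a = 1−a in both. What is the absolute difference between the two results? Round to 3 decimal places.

0.240

Under Łukasiewicz:
  ~A2 = 1 − 0.18 = 0.82
  ~A2 & A2 = max(0, a+b−1) on (0.82, 0.18) = 0.00
  A1 & A4 = max(0, a+b−1) on (0.24, 0.58) = 0.00
  (~A2 & A2) | (A1 & A4) = min(1, a+b) on (0.00, 0.00) = 0.00
  → value = 0.0000
Under Gödel:
  ~A2 = 1 − 0.18 = 0.82
  ~A2 & A2 = min(a, b) on (0.82, 0.18) = 0.18
  A1 & A4 = min(a, b) on (0.24, 0.58) = 0.24
  (~A2 & A2) | (A1 & A4) = max(a, b) on (0.18, 0.24) = 0.24
  → value = 0.2400
|0.0000 − 0.2400| = 0.240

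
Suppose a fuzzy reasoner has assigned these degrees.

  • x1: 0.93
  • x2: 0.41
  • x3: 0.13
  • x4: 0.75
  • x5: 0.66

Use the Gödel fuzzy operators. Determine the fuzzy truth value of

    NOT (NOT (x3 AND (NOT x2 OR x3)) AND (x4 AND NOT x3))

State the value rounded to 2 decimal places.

NOT x2 = 1 − 0.41 = 0.59
NOT x2 OR x3 = max(a, b) on (0.59, 0.13) = 0.59
x3 AND (NOT x2 OR x3) = min(a, b) on (0.13, 0.59) = 0.13
NOT (x3 AND (NOT x2 OR x3)) = 1 − 0.13 = 0.87
NOT x3 = 1 − 0.13 = 0.87
x4 AND NOT x3 = min(a, b) on (0.75, 0.87) = 0.75
NOT (x3 AND (NOT x2 OR x3)) AND (x4 AND NOT x3) = min(a, b) on (0.87, 0.75) = 0.75
NOT (NOT (x3 AND (NOT x2 OR x3)) AND (x4 AND NOT x3)) = 1 − 0.75 = 0.25

0.25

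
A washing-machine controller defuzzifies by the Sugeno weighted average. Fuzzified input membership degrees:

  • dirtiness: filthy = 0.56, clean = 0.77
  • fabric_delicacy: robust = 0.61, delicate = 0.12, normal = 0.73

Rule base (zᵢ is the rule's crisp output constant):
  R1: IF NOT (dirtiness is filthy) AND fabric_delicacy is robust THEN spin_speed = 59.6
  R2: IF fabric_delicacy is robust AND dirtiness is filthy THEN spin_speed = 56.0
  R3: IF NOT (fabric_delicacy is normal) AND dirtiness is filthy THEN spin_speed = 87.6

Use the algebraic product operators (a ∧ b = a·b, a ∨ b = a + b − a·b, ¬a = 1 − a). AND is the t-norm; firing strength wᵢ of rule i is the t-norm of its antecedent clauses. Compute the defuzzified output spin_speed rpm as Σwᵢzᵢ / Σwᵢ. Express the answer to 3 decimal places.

63.546

R1 (z=59.6): ¬filthy=1−0.56=0.44, robust=0.61; AND[a·b] → w = 0.2684
R2 (z=56.0): robust=0.61, filthy=0.56; AND[a·b] → w = 0.3416
R3 (z=87.6): ¬normal=1−0.73=0.27, filthy=0.56; AND[a·b] → w = 0.1512
Weighted average = (0.2684·59.6 + 0.3416·56.0 + 0.1512·87.6) / (0.2684 + 0.3416 + 0.1512)
  = 48.3714 / 0.7612 = 63.546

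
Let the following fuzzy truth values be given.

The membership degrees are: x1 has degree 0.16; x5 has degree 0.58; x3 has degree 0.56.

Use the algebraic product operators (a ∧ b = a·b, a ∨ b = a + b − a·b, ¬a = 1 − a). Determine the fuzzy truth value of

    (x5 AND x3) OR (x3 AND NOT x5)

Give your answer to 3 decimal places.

0.484

x5 AND x3 = a·b on (0.5800, 0.5600) = 0.3248
NOT x5 = 1 − 0.5800 = 0.4200
x3 AND NOT x5 = a·b on (0.5600, 0.4200) = 0.2352
(x5 AND x3) OR (x3 AND NOT x5) = a + b − a·b on (0.3248, 0.2352) = 0.4836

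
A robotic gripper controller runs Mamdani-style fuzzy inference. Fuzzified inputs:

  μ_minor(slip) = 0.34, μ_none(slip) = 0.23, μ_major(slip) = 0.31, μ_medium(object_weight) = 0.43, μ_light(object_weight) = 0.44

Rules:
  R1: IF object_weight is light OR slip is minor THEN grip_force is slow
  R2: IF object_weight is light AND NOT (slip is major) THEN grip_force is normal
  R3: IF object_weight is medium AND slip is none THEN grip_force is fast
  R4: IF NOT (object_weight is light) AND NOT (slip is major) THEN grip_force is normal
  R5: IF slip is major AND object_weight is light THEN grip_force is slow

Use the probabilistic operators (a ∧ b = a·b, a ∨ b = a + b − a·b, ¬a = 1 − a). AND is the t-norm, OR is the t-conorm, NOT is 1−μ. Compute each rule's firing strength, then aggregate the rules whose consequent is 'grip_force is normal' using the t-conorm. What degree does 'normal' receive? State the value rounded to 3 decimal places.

0.573

R1: light=0.44, minor=0.34; OR[a + b − a·b] → w = 0.6304
R2: light=0.44, ¬major=1−0.31=0.69; AND[a·b] → w = 0.3036
R3: medium=0.43, none=0.23; AND[a·b] → w = 0.0989
R4: ¬light=1−0.44=0.56, ¬major=1−0.31=0.69; AND[a·b] → w = 0.3864
R5: major=0.31, light=0.44; AND[a·b] → w = 0.1364
Rules with consequent 'normal': {R2, R4} → strengths 0.3036, 0.3864
Aggregate via t-conorm [a + b − a·b]: 0.5727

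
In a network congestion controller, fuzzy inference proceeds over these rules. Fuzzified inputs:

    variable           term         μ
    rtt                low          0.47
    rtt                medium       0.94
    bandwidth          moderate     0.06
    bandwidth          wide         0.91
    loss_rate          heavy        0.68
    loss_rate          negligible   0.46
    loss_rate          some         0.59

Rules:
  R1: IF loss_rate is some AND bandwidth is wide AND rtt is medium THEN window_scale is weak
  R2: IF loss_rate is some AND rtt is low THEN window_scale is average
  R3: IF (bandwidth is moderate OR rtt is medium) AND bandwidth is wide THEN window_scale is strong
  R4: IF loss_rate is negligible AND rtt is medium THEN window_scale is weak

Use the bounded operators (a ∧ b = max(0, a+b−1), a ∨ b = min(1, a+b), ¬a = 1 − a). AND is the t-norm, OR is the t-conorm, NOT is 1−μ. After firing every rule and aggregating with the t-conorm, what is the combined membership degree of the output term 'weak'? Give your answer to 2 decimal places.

R1: some=0.59, wide=0.91, medium=0.94; AND[max(0, a+b−1)] → w = 0.44
R2: some=0.59, low=0.47; AND[max(0, a+b−1)] → w = 0.06
R3: (moderate=0.06 OR medium=0.94) = 1.00; AND[max(0, a+b−1)] with wide=0.91 → w = 0.91
R4: negligible=0.46, medium=0.94; AND[max(0, a+b−1)] → w = 0.40
Rules with consequent 'weak': {R1, R4} → strengths 0.44, 0.40
Aggregate via t-conorm [min(1, a+b)]: 0.84

0.84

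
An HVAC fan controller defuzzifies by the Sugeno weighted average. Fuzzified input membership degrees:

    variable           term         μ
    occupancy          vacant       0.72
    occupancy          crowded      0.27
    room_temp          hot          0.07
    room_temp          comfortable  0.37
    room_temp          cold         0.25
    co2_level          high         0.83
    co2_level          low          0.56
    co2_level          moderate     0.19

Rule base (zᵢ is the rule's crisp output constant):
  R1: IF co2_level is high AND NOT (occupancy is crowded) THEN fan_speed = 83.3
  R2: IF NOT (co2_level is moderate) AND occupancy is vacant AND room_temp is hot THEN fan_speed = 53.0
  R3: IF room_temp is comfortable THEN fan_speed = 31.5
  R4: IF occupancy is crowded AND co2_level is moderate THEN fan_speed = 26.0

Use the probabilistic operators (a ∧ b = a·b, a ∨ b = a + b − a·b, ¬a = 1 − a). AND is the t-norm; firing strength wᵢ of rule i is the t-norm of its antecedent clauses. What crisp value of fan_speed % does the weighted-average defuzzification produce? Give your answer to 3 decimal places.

R1 (z=83.3): high=0.83, ¬crowded=1−0.27=0.73; AND[a·b] → w = 0.6059
R2 (z=53.0): ¬moderate=1−0.19=0.81, vacant=0.72, hot=0.07; AND[a·b] → w = 0.0408
R3 (z=31.5): comfortable=0.37 → w = 0.3700
R4 (z=26.0): crowded=0.27, moderate=0.19; AND[a·b] → w = 0.0513
Weighted average = (0.6059·83.3 + 0.0408·53.0 + 0.3700·31.5 + 0.0513·26.0) / (0.6059 + 0.0408 + 0.3700 + 0.0513)
  = 65.6239 / 1.0680 = 61.444

61.444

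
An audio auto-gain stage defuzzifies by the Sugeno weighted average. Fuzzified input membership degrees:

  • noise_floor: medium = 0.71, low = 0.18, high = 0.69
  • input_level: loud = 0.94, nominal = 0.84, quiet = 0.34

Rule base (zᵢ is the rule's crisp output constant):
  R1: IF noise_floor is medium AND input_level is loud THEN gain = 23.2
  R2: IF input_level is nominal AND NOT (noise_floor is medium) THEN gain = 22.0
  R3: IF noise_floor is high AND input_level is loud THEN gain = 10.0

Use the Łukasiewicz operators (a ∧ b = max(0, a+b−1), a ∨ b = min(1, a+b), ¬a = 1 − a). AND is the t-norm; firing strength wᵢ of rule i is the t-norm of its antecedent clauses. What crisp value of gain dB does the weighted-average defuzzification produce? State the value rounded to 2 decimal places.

R1 (z=23.2): medium=0.71, loud=0.94; AND[max(0, a+b−1)] → w = 0.65
R2 (z=22.0): nominal=0.84, ¬medium=1−0.71=0.29; AND[max(0, a+b−1)] → w = 0.13
R3 (z=10.0): high=0.69, loud=0.94; AND[max(0, a+b−1)] → w = 0.63
Weighted average = (0.65·23.2 + 0.13·22.0 + 0.63·10.0) / (0.65 + 0.13 + 0.63)
  = 24.2400 / 1.4100 = 17.19

17.19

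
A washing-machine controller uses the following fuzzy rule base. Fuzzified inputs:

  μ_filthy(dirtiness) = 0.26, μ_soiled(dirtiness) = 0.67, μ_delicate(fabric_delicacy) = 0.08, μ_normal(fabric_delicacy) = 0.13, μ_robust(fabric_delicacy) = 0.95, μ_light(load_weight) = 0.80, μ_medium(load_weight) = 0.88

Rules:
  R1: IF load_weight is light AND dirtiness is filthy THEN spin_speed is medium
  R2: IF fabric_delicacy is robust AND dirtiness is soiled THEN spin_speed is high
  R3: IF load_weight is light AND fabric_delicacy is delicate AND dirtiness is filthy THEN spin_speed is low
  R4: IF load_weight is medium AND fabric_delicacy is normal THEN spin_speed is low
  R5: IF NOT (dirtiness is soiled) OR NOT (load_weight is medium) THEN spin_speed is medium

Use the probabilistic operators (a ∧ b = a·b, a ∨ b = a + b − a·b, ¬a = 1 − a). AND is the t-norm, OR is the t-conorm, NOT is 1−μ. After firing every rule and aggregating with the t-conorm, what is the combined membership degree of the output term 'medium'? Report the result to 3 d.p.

0.533

R1: light=0.80, filthy=0.26; AND[a·b] → w = 0.2080
R2: robust=0.95, soiled=0.67; AND[a·b] → w = 0.6365
R3: light=0.80, delicate=0.08, filthy=0.26; AND[a·b] → w = 0.0166
R4: medium=0.88, normal=0.13; AND[a·b] → w = 0.1144
R5: ¬soiled=1−0.67=0.33, ¬medium=1−0.88=0.12; OR[a + b − a·b] → w = 0.4104
Rules with consequent 'medium': {R1, R5} → strengths 0.2080, 0.4104
Aggregate via t-conorm [a + b − a·b]: 0.5330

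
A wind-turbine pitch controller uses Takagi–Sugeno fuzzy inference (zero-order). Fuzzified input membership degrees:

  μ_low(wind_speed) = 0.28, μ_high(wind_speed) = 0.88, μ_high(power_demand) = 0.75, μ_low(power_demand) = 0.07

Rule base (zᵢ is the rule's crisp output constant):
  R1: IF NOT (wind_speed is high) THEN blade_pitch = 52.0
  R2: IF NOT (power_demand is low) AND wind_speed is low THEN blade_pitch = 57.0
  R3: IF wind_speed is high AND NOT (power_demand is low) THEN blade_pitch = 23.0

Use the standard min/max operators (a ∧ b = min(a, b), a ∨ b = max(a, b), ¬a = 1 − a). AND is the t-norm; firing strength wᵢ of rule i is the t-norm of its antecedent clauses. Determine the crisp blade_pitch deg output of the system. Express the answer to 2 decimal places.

R1 (z=52.0): ¬high=1−0.88=0.12 → w = 0.12
R2 (z=57.0): ¬low=1−0.07=0.93, low=0.28; AND[min(a, b)] → w = 0.28
R3 (z=23.0): high=0.88, ¬low=1−0.07=0.93; AND[min(a, b)] → w = 0.88
Weighted average = (0.12·52.0 + 0.28·57.0 + 0.88·23.0) / (0.12 + 0.28 + 0.88)
  = 42.4400 / 1.2800 = 33.16

33.16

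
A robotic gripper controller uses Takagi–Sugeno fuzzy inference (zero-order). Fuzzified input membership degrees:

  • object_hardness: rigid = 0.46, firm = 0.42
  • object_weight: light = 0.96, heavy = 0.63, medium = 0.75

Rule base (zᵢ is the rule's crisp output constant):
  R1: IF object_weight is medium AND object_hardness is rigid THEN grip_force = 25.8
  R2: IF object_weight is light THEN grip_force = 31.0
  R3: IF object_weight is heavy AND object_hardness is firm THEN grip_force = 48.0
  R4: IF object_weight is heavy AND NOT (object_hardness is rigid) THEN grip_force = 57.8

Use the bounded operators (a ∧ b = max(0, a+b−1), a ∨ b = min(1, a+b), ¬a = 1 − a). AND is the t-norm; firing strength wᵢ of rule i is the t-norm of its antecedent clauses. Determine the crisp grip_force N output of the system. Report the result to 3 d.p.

R1 (z=25.8): medium=0.75, rigid=0.46; AND[max(0, a+b−1)] → w = 0.21
R2 (z=31.0): light=0.96 → w = 0.96
R3 (z=48.0): heavy=0.63, firm=0.42; AND[max(0, a+b−1)] → w = 0.05
R4 (z=57.8): heavy=0.63, ¬rigid=1−0.46=0.54; AND[max(0, a+b−1)] → w = 0.17
Weighted average = (0.21·25.8 + 0.96·31.0 + 0.05·48.0 + 0.17·57.8) / (0.21 + 0.96 + 0.05 + 0.17)
  = 47.4040 / 1.3900 = 34.104

34.104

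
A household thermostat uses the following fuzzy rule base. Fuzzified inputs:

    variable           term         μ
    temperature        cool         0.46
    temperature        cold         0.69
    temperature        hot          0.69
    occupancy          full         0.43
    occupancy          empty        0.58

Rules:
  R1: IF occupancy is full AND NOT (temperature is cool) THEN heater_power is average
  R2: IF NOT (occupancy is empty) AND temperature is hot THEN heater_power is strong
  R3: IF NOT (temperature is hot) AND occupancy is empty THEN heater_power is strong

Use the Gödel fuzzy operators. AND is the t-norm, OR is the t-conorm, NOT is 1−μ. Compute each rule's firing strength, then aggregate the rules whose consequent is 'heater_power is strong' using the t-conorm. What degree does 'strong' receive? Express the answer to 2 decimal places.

R1: full=0.43, ¬cool=1−0.46=0.54; AND[min(a, b)] → w = 0.43
R2: ¬empty=1−0.58=0.42, hot=0.69; AND[min(a, b)] → w = 0.42
R3: ¬hot=1−0.69=0.31, empty=0.58; AND[min(a, b)] → w = 0.31
Rules with consequent 'strong': {R2, R3} → strengths 0.42, 0.31
Aggregate via t-conorm [max(a, b)]: 0.42

0.42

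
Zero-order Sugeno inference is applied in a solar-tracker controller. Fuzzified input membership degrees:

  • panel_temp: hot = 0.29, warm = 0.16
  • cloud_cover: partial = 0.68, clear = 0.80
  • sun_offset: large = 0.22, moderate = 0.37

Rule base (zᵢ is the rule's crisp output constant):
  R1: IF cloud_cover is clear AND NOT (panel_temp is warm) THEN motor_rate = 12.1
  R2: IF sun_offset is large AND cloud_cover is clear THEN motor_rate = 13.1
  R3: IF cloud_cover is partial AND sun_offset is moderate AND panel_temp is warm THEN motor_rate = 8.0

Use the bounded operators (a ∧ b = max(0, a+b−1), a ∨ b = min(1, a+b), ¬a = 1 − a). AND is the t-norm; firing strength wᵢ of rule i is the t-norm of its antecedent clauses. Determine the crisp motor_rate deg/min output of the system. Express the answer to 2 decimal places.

12.13

R1 (z=12.1): clear=0.80, ¬warm=1−0.16=0.84; AND[max(0, a+b−1)] → w = 0.64
R2 (z=13.1): large=0.22, clear=0.80; AND[max(0, a+b−1)] → w = 0.02
R3 (z=8.0): partial=0.68, moderate=0.37, warm=0.16; AND[max(0, a+b−1)] → w = 0.00
Weighted average = (0.64·12.1 + 0.02·13.1 + 0.00·8.0) / (0.64 + 0.02 + 0.00)
  = 8.0060 / 0.6600 = 12.13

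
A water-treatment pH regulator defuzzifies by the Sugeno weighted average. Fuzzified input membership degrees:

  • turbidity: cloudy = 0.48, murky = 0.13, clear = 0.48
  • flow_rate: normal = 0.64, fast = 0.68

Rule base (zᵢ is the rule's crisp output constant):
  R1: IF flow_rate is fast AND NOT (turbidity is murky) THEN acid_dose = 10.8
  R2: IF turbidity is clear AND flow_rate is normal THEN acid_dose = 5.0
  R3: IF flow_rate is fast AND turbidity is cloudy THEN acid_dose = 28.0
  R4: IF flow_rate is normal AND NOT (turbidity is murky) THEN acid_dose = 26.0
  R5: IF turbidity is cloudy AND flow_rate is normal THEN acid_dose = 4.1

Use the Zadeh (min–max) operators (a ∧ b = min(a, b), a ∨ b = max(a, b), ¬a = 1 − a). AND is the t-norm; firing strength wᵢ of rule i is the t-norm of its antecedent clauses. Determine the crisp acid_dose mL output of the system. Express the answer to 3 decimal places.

R1 (z=10.8): fast=0.68, ¬murky=1−0.13=0.87; AND[min(a, b)] → w = 0.68
R2 (z=5.0): clear=0.48, normal=0.64; AND[min(a, b)] → w = 0.48
R3 (z=28.0): fast=0.68, cloudy=0.48; AND[min(a, b)] → w = 0.48
R4 (z=26.0): normal=0.64, ¬murky=1−0.13=0.87; AND[min(a, b)] → w = 0.64
R5 (z=4.1): cloudy=0.48, normal=0.64; AND[min(a, b)] → w = 0.48
Weighted average = (0.68·10.8 + 0.48·5.0 + 0.48·28.0 + 0.64·26.0 + 0.48·4.1) / (0.68 + 0.48 + 0.48 + 0.64 + 0.48)
  = 41.7920 / 2.7600 = 15.142

15.142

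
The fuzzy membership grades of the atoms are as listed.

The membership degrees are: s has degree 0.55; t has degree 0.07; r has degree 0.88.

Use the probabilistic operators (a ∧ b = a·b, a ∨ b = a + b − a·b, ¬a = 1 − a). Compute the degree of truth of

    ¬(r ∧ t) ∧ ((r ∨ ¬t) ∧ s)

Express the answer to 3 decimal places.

r ∧ t = a·b on (0.8800, 0.0700) = 0.0616
¬(r ∧ t) = 1 − 0.0616 = 0.9384
¬t = 1 − 0.0700 = 0.9300
r ∨ ¬t = a + b − a·b on (0.8800, 0.9300) = 0.9916
(r ∨ ¬t) ∧ s = a·b on (0.9916, 0.5500) = 0.5454
¬(r ∧ t) ∧ ((r ∨ ¬t) ∧ s) = a·b on (0.9384, 0.5454) = 0.5118

0.512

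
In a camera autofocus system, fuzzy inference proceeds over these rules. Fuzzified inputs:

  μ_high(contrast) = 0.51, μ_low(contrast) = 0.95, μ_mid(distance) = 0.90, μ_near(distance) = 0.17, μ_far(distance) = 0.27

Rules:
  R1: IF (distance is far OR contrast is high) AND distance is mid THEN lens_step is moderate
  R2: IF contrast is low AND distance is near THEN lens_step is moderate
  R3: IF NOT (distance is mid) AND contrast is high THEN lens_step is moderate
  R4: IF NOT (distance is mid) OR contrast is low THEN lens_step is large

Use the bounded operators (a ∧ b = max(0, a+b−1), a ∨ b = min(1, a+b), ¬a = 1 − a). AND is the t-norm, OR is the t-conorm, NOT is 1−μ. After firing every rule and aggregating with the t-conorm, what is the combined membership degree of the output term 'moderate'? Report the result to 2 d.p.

R1: (far=0.27 OR high=0.51) = 0.78; AND[max(0, a+b−1)] with mid=0.90 → w = 0.68
R2: low=0.95, near=0.17; AND[max(0, a+b−1)] → w = 0.12
R3: ¬mid=1−0.90=0.10, high=0.51; AND[max(0, a+b−1)] → w = 0.00
R4: ¬mid=1−0.90=0.10, low=0.95; OR[min(1, a+b)] → w = 1.00
Rules with consequent 'moderate': {R1, R2, R3} → strengths 0.68, 0.12, 0.00
Aggregate via t-conorm [min(1, a+b)]: 0.80

0.80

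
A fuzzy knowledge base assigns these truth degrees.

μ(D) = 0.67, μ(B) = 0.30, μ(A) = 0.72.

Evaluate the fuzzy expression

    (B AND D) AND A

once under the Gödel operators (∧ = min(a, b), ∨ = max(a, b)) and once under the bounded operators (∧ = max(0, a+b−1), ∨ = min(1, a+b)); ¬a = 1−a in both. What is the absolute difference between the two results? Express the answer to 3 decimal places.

Under Gödel:
  B AND D = min(a, b) on (0.30, 0.67) = 0.30
  (B AND D) AND A = min(a, b) on (0.30, 0.72) = 0.30
  → value = 0.3000
Under bounded:
  B AND D = max(0, a+b−1) on (0.30, 0.67) = 0.00
  (B AND D) AND A = max(0, a+b−1) on (0.00, 0.72) = 0.00
  → value = 0.0000
|0.3000 − 0.0000| = 0.300

0.300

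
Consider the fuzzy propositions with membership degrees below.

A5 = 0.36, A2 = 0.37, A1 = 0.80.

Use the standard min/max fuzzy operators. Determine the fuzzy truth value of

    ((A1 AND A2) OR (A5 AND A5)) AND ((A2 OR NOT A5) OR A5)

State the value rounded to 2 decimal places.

0.37

A1 AND A2 = min(a, b) on (0.80, 0.37) = 0.37
A5 AND A5 = min(a, b) on (0.36, 0.36) = 0.36
(A1 AND A2) OR (A5 AND A5) = max(a, b) on (0.37, 0.36) = 0.37
NOT A5 = 1 − 0.36 = 0.64
A2 OR NOT A5 = max(a, b) on (0.37, 0.64) = 0.64
(A2 OR NOT A5) OR A5 = max(a, b) on (0.64, 0.36) = 0.64
((A1 AND A2) OR (A5 AND A5)) AND ((A2 OR NOT A5) OR A5) = min(a, b) on (0.37, 0.64) = 0.37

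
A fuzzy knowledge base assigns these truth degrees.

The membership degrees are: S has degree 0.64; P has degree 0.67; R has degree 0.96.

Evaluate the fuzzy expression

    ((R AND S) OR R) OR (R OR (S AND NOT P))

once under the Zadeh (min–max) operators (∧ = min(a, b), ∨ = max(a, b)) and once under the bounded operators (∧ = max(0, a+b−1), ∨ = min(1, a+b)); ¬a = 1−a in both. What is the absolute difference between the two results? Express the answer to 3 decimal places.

Under Zadeh (min–max):
  R AND S = min(a, b) on (0.96, 0.64) = 0.64
  (R AND S) OR R = max(a, b) on (0.64, 0.96) = 0.96
  NOT P = 1 − 0.67 = 0.33
  S AND NOT P = min(a, b) on (0.64, 0.33) = 0.33
  R OR (S AND NOT P) = max(a, b) on (0.96, 0.33) = 0.96
  ((R AND S) OR R) OR (R OR (S AND NOT P)) = max(a, b) on (0.96, 0.96) = 0.96
  → value = 0.9600
Under bounded:
  R AND S = max(0, a+b−1) on (0.96, 0.64) = 0.60
  (R AND S) OR R = min(1, a+b) on (0.60, 0.96) = 1.00
  NOT P = 1 − 0.67 = 0.33
  S AND NOT P = max(0, a+b−1) on (0.64, 0.33) = 0.00
  R OR (S AND NOT P) = min(1, a+b) on (0.96, 0.00) = 0.96
  ((R AND S) OR R) OR (R OR (S AND NOT P)) = min(1, a+b) on (1.00, 0.96) = 1.00
  → value = 1.0000
|0.9600 − 1.0000| = 0.040

0.040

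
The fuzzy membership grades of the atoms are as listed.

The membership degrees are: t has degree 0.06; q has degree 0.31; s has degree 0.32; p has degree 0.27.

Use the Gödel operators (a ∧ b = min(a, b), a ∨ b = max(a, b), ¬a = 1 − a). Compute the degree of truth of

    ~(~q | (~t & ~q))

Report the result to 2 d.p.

0.31

~q = 1 − 0.31 = 0.69
~t = 1 − 0.06 = 0.94
~q = 1 − 0.31 = 0.69
~t & ~q = min(a, b) on (0.94, 0.69) = 0.69
~q | (~t & ~q) = max(a, b) on (0.69, 0.69) = 0.69
~(~q | (~t & ~q)) = 1 − 0.69 = 0.31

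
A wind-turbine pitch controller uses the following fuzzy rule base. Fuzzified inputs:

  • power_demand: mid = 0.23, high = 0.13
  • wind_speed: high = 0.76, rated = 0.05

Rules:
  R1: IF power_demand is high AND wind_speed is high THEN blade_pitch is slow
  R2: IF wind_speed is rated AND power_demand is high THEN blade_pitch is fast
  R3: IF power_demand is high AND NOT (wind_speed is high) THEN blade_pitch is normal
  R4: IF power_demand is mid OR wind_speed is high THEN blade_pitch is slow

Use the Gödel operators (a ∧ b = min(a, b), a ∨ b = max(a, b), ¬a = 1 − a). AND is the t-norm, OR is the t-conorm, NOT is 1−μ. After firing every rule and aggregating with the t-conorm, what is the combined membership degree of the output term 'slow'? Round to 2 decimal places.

0.76

R1: high=0.13, high=0.76; AND[min(a, b)] → w = 0.13
R2: rated=0.05, high=0.13; AND[min(a, b)] → w = 0.05
R3: high=0.13, ¬high=1−0.76=0.24; AND[min(a, b)] → w = 0.13
R4: mid=0.23, high=0.76; OR[max(a, b)] → w = 0.76
Rules with consequent 'slow': {R1, R4} → strengths 0.13, 0.76
Aggregate via t-conorm [max(a, b)]: 0.76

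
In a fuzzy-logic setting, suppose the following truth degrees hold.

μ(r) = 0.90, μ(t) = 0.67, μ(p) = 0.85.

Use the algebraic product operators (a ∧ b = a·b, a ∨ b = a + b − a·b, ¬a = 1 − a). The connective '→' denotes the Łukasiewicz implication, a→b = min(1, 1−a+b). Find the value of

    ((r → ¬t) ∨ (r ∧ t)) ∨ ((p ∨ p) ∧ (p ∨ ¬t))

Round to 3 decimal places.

0.973

¬t = 1 − 0.6700 = 0.3300
r → ¬t  [Łukasiewicz: min(1, 1−a+b)] with a=0.9000, b=0.3300 → 0.4300
r ∧ t = a·b on (0.9000, 0.6700) = 0.6030
(r → ¬t) ∨ (r ∧ t) = a + b − a·b on (0.4300, 0.6030) = 0.7737
p ∨ p = a + b − a·b on (0.8500, 0.8500) = 0.9775
¬t = 1 − 0.6700 = 0.3300
p ∨ ¬t = a + b − a·b on (0.8500, 0.3300) = 0.8995
(p ∨ p) ∧ (p ∨ ¬t) = a·b on (0.9775, 0.8995) = 0.8793
((r → ¬t) ∨ (r ∧ t)) ∨ ((p ∨ p) ∧ (p ∨ ¬t)) = a + b − a·b on (0.7737, 0.8793) = 0.9727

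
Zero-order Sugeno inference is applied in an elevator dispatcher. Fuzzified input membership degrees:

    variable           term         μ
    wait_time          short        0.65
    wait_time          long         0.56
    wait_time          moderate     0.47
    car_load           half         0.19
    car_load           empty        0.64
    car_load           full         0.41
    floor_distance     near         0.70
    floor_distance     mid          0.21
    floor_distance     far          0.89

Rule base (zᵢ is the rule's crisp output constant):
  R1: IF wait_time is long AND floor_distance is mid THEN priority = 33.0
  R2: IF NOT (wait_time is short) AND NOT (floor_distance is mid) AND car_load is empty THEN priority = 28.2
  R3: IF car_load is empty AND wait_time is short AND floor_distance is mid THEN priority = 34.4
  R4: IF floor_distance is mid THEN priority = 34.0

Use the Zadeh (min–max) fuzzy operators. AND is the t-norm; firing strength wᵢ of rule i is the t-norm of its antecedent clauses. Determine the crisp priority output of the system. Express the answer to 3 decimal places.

R1 (z=33.0): long=0.56, mid=0.21; AND[min(a, b)] → w = 0.21
R2 (z=28.2): ¬short=1−0.65=0.35, ¬mid=1−0.21=0.79, empty=0.64; AND[min(a, b)] → w = 0.35
R3 (z=34.4): empty=0.64, short=0.65, mid=0.21; AND[min(a, b)] → w = 0.21
R4 (z=34.0): mid=0.21 → w = 0.21
Weighted average = (0.21·33.0 + 0.35·28.2 + 0.21·34.4 + 0.21·34.0) / (0.21 + 0.35 + 0.21 + 0.21)
  = 31.1640 / 0.9800 = 31.800

31.800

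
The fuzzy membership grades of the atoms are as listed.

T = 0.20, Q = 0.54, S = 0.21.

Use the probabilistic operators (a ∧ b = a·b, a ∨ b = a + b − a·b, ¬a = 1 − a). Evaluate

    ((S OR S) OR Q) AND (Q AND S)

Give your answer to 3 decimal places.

0.081

S OR S = a + b − a·b on (0.2100, 0.2100) = 0.3759
(S OR S) OR Q = a + b − a·b on (0.3759, 0.5400) = 0.7129
Q AND S = a·b on (0.5400, 0.2100) = 0.1134
((S OR S) OR Q) AND (Q AND S) = a·b on (0.7129, 0.1134) = 0.0808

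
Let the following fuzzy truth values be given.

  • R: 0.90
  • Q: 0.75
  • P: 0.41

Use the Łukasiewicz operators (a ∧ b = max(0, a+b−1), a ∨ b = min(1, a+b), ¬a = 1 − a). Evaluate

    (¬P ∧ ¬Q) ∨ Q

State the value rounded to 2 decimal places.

¬P = 1 − 0.41 = 0.59
¬Q = 1 − 0.75 = 0.25
¬P ∧ ¬Q = max(0, a+b−1) on (0.59, 0.25) = 0.00
(¬P ∧ ¬Q) ∨ Q = min(1, a+b) on (0.00, 0.75) = 0.75

0.75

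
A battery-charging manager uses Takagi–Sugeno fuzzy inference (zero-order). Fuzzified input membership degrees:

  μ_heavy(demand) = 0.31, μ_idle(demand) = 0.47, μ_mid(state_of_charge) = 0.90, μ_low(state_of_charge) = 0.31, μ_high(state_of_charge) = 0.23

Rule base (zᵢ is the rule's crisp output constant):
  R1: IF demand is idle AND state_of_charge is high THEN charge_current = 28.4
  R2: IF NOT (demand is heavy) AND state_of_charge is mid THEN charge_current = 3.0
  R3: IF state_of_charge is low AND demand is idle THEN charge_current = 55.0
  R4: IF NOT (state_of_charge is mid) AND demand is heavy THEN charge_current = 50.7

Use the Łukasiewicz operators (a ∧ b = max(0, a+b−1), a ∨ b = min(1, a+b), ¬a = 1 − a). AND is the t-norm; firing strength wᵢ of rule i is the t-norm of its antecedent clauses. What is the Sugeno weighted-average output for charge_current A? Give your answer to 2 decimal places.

3.00

R1 (z=28.4): idle=0.47, high=0.23; AND[max(0, a+b−1)] → w = 0.00
R2 (z=3.0): ¬heavy=1−0.31=0.69, mid=0.90; AND[max(0, a+b−1)] → w = 0.59
R3 (z=55.0): low=0.31, idle=0.47; AND[max(0, a+b−1)] → w = 0.00
R4 (z=50.7): ¬mid=1−0.90=0.10, heavy=0.31; AND[max(0, a+b−1)] → w = 0.00
Weighted average = (0.00·28.4 + 0.59·3.0 + 0.00·55.0 + 0.00·50.7) / (0.00 + 0.59 + 0.00 + 0.00)
  = 1.7700 / 0.5900 = 3.00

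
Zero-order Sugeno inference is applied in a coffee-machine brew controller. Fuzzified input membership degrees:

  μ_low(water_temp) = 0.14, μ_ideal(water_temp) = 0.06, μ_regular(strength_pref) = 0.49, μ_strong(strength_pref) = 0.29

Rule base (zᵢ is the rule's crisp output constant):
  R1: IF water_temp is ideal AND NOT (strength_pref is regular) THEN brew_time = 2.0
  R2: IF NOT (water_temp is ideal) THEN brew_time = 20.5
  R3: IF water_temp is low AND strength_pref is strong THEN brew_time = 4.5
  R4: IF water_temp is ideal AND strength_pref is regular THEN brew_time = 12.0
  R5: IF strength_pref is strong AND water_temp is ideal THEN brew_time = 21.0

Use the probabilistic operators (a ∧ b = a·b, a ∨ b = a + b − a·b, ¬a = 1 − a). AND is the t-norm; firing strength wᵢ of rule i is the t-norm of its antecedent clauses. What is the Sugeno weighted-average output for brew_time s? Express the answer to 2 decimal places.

19.12

R1 (z=2.0): ideal=0.06, ¬regular=1−0.49=0.51; AND[a·b] → w = 0.0306
R2 (z=20.5): ¬ideal=1−0.06=0.94 → w = 0.9400
R3 (z=4.5): low=0.14, strong=0.29; AND[a·b] → w = 0.0406
R4 (z=12.0): ideal=0.06, regular=0.49; AND[a·b] → w = 0.0294
R5 (z=21.0): strong=0.29, ideal=0.06; AND[a·b] → w = 0.0174
Weighted average = (0.0306·2.0 + 0.9400·20.5 + 0.0406·4.5 + 0.0294·12.0 + 0.0174·21.0) / (0.0306 + 0.9400 + 0.0406 + 0.0294 + 0.0174)
  = 20.2321 / 1.0580 = 19.12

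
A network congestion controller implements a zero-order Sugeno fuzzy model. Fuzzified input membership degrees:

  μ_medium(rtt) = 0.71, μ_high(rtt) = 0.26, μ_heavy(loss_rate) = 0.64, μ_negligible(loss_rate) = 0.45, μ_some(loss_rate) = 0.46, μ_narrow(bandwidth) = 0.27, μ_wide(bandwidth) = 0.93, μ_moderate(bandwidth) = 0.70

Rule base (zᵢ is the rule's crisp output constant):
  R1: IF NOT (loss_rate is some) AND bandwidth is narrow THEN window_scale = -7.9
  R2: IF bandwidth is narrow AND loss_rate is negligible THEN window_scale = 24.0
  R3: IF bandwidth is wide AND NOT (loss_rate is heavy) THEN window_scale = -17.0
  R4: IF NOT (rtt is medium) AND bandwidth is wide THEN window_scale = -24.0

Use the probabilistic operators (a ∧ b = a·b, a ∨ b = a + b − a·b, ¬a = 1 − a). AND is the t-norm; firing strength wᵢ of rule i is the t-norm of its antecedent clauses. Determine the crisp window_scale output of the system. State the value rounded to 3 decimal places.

R1 (z=-7.9): ¬some=1−0.46=0.54, narrow=0.27; AND[a·b] → w = 0.1458
R2 (z=24.0): narrow=0.27, negligible=0.45; AND[a·b] → w = 0.1215
R3 (z=-17.0): wide=0.93, ¬heavy=1−0.64=0.36; AND[a·b] → w = 0.3348
R4 (z=-24.0): ¬medium=1−0.71=0.29, wide=0.93; AND[a·b] → w = 0.2697
Weighted average = (0.1458·-7.9 + 0.1215·24.0 + 0.3348·-17.0 + 0.2697·-24.0) / (0.1458 + 0.1215 + 0.3348 + 0.2697)
  = -10.4002 / 0.8718 = -11.930

-11.930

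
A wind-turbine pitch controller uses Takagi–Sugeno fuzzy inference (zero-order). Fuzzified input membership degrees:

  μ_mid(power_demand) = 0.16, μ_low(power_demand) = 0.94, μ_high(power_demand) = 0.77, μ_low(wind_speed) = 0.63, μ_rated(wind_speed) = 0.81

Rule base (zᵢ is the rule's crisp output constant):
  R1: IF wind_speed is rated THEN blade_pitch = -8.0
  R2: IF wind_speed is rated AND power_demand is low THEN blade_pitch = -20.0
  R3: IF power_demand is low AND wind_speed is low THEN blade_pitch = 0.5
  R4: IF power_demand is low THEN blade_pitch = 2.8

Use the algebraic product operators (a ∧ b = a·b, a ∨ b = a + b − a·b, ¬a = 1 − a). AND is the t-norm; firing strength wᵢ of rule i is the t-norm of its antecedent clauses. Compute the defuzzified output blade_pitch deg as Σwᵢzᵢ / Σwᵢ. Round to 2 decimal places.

-6.05

R1 (z=-8.0): rated=0.81 → w = 0.8100
R2 (z=-20.0): rated=0.81, low=0.94; AND[a·b] → w = 0.7614
R3 (z=0.5): low=0.94, low=0.63; AND[a·b] → w = 0.5922
R4 (z=2.8): low=0.94 → w = 0.9400
Weighted average = (0.8100·-8.0 + 0.7614·-20.0 + 0.5922·0.5 + 0.9400·2.8) / (0.8100 + 0.7614 + 0.5922 + 0.9400)
  = -18.7799 / 3.1036 = -6.05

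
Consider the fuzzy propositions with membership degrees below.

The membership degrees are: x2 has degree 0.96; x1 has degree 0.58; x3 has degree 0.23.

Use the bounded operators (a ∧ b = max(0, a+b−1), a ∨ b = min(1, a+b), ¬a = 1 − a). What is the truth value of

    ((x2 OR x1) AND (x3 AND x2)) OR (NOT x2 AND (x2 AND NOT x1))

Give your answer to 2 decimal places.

x2 OR x1 = min(1, a+b) on (0.96, 0.58) = 1.00
x3 AND x2 = max(0, a+b−1) on (0.23, 0.96) = 0.19
(x2 OR x1) AND (x3 AND x2) = max(0, a+b−1) on (1.00, 0.19) = 0.19
NOT x2 = 1 − 0.96 = 0.04
NOT x1 = 1 − 0.58 = 0.42
x2 AND NOT x1 = max(0, a+b−1) on (0.96, 0.42) = 0.38
NOT x2 AND (x2 AND NOT x1) = max(0, a+b−1) on (0.04, 0.38) = 0.00
((x2 OR x1) AND (x3 AND x2)) OR (NOT x2 AND (x2 AND NOT x1)) = min(1, a+b) on (0.19, 0.00) = 0.19

0.19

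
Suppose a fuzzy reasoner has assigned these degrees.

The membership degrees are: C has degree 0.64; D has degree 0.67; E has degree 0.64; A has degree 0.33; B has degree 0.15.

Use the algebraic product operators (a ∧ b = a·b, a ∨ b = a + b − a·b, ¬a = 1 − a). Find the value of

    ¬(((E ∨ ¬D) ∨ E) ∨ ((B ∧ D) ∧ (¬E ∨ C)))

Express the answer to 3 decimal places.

0.080

¬D = 1 − 0.6700 = 0.3300
E ∨ ¬D = a + b − a·b on (0.6400, 0.3300) = 0.7588
(E ∨ ¬D) ∨ E = a + b − a·b on (0.7588, 0.6400) = 0.9132
B ∧ D = a·b on (0.1500, 0.6700) = 0.1005
¬E = 1 − 0.6400 = 0.3600
¬E ∨ C = a + b − a·b on (0.3600, 0.6400) = 0.7696
(B ∧ D) ∧ (¬E ∨ C) = a·b on (0.1005, 0.7696) = 0.0773
((E ∨ ¬D) ∨ E) ∨ ((B ∧ D) ∧ (¬E ∨ C)) = a + b − a·b on (0.9132, 0.0773) = 0.9199
¬(((E ∨ ¬D) ∨ E) ∨ ((B ∧ D) ∧ (¬E ∨ C))) = 1 − 0.9199 = 0.0801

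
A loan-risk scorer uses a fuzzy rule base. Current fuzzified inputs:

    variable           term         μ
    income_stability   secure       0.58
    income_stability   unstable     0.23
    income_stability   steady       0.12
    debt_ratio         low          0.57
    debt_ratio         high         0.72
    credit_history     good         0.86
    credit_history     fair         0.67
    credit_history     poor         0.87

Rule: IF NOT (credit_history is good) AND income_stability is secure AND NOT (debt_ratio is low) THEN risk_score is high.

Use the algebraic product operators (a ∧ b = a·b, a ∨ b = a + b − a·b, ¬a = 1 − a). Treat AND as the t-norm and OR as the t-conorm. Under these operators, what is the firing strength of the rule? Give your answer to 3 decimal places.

0.035

firing strength: ¬good=1−0.86=0.14, secure=0.58, ¬low=1−0.57=0.43; AND[a·b] → w = 0.0349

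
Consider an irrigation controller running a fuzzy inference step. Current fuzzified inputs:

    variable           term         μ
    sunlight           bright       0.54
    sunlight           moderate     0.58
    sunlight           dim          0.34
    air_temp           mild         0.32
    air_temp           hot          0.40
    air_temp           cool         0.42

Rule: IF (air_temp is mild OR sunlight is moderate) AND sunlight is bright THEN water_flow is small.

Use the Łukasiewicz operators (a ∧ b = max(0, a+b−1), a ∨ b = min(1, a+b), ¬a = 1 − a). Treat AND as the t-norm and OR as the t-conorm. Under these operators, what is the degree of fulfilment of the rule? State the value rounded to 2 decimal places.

0.44

firing strength: (mild=0.32 OR moderate=0.58) = 0.90; AND[max(0, a+b−1)] with bright=0.54 → w = 0.44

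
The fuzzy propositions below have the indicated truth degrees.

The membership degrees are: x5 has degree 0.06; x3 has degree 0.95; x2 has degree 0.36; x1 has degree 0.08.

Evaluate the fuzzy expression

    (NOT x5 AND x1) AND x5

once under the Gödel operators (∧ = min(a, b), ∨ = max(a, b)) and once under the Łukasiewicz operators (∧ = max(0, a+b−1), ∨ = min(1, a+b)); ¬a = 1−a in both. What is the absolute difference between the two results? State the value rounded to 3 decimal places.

0.060

Under Gödel:
  NOT x5 = 1 − 0.06 = 0.94
  NOT x5 AND x1 = min(a, b) on (0.94, 0.08) = 0.08
  (NOT x5 AND x1) AND x5 = min(a, b) on (0.08, 0.06) = 0.06
  → value = 0.0600
Under Łukasiewicz:
  NOT x5 = 1 − 0.06 = 0.94
  NOT x5 AND x1 = max(0, a+b−1) on (0.94, 0.08) = 0.02
  (NOT x5 AND x1) AND x5 = max(0, a+b−1) on (0.02, 0.06) = 0.00
  → value = 0.0000
|0.0600 − 0.0000| = 0.060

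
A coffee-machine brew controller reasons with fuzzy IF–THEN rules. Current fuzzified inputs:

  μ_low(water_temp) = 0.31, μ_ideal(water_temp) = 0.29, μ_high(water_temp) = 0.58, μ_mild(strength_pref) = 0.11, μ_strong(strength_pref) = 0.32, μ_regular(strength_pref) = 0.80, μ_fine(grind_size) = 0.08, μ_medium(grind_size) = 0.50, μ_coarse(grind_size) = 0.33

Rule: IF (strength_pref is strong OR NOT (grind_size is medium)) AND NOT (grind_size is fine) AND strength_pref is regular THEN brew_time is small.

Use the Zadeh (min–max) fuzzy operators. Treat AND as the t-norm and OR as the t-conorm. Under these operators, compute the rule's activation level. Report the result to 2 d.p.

firing strength: (strong=0.32 OR ¬medium=1−0.50=0.50) = 0.50; AND[min(a, b)] with ¬fine=1−0.08=0.92, regular=0.80 → w = 0.50

0.50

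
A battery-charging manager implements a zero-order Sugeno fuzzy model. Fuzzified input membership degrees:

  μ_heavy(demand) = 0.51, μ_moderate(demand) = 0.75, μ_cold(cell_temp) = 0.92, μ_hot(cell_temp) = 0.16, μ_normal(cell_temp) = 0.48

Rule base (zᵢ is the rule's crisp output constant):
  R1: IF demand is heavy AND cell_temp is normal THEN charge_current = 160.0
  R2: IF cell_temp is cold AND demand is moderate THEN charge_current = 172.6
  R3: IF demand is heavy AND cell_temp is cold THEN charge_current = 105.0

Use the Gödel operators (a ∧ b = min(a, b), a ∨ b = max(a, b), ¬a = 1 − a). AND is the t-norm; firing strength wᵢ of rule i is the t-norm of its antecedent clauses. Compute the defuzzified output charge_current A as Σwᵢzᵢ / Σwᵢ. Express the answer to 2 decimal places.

R1 (z=160.0): heavy=0.51, normal=0.48; AND[min(a, b)] → w = 0.48
R2 (z=172.6): cold=0.92, moderate=0.75; AND[min(a, b)] → w = 0.75
R3 (z=105.0): heavy=0.51, cold=0.92; AND[min(a, b)] → w = 0.51
Weighted average = (0.48·160.0 + 0.75·172.6 + 0.51·105.0) / (0.48 + 0.75 + 0.51)
  = 259.8000 / 1.7400 = 149.31

149.31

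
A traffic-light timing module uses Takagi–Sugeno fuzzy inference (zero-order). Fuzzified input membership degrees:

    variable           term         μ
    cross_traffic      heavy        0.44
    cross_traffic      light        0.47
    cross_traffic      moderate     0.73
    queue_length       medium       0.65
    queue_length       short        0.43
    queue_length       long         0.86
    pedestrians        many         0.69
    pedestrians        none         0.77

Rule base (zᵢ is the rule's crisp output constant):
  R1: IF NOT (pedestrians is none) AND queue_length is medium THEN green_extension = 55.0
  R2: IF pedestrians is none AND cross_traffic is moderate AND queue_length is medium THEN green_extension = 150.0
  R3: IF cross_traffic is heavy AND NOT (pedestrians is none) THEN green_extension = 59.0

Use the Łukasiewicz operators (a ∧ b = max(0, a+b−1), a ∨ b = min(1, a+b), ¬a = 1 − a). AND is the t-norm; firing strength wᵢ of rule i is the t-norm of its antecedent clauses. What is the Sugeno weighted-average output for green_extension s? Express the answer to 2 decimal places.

150.00

R1 (z=55.0): ¬none=1−0.77=0.23, medium=0.65; AND[max(0, a+b−1)] → w = 0.00
R2 (z=150.0): none=0.77, moderate=0.73, medium=0.65; AND[max(0, a+b−1)] → w = 0.15
R3 (z=59.0): heavy=0.44, ¬none=1−0.77=0.23; AND[max(0, a+b−1)] → w = 0.00
Weighted average = (0.00·55.0 + 0.15·150.0 + 0.00·59.0) / (0.00 + 0.15 + 0.00)
  = 22.5000 / 0.1500 = 150.00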